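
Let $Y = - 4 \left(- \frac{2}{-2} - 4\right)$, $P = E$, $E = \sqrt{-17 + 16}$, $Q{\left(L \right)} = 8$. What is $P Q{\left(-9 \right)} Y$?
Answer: $96 i \approx 96.0 i$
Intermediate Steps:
$E = i$ ($E = \sqrt{-1} = i \approx 1.0 i$)
$P = i \approx 1.0 i$
$Y = 12$ ($Y = - 4 \left(\left(-2\right) \left(- \frac{1}{2}\right) - 4\right) = - 4 \left(1 - 4\right) = \left(-4\right) \left(-3\right) = 12$)
$P Q{\left(-9 \right)} Y = i 8 \cdot 12 = 8 i 12 = 96 i$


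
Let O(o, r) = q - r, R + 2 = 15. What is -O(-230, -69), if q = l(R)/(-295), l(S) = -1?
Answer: -20356/295 ≈ -69.003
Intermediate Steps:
R = 13 (R = -2 + 15 = 13)
q = 1/295 (q = -1/(-295) = -1*(-1/295) = 1/295 ≈ 0.0033898)
O(o, r) = 1/295 - r
-O(-230, -69) = -(1/295 - 1*(-69)) = -(1/295 + 69) = -1*20356/295 = -20356/295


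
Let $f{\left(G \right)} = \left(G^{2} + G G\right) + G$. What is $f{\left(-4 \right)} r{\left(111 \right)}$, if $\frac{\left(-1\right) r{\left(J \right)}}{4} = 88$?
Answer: $-9856$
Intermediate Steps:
$r{\left(J \right)} = -352$ ($r{\left(J \right)} = \left(-4\right) 88 = -352$)
$f{\left(G \right)} = G + 2 G^{2}$ ($f{\left(G \right)} = \left(G^{2} + G^{2}\right) + G = 2 G^{2} + G = G + 2 G^{2}$)
$f{\left(-4 \right)} r{\left(111 \right)} = - 4 \left(1 + 2 \left(-4\right)\right) \left(-352\right) = - 4 \left(1 - 8\right) \left(-352\right) = \left(-4\right) \left(-7\right) \left(-352\right) = 28 \left(-352\right) = -9856$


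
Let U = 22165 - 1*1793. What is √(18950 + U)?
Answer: √39322 ≈ 198.30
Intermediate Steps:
U = 20372 (U = 22165 - 1793 = 20372)
√(18950 + U) = √(18950 + 20372) = √39322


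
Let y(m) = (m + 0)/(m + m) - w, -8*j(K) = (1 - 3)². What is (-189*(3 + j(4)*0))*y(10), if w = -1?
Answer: -1701/2 ≈ -850.50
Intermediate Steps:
j(K) = -½ (j(K) = -(1 - 3)²/8 = -⅛*(-2)² = -⅛*4 = -½)
y(m) = 3/2 (y(m) = (m + 0)/(m + m) - 1*(-1) = m/((2*m)) + 1 = m*(1/(2*m)) + 1 = ½ + 1 = 3/2)
(-189*(3 + j(4)*0))*y(10) = -189*(3 - ½*0)*(3/2) = -189*(3 + 0)*(3/2) = -189*3*(3/2) = -567*3/2 = -1701/2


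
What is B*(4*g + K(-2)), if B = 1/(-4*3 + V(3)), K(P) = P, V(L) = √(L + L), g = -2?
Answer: 20/23 + 5*√6/69 ≈ 1.0471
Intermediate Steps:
V(L) = √2*√L (V(L) = √(2*L) = √2*√L)
B = 1/(-12 + √6) (B = 1/(-4*3 + √2*√3) = 1/(-12 + √6) ≈ -0.10471)
B*(4*g + K(-2)) = (-2/23 - √6/138)*(4*(-2) - 2) = (-2/23 - √6/138)*(-8 - 2) = (-2/23 - √6/138)*(-10) = 20/23 + 5*√6/69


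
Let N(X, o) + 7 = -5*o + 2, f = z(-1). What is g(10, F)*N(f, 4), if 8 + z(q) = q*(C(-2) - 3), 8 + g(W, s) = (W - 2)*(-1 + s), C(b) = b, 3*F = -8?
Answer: 2800/3 ≈ 933.33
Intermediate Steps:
F = -8/3 (F = (1/3)*(-8) = -8/3 ≈ -2.6667)
g(W, s) = -8 + (-1 + s)*(-2 + W) (g(W, s) = -8 + (W - 2)*(-1 + s) = -8 + (-2 + W)*(-1 + s) = -8 + (-1 + s)*(-2 + W))
z(q) = -8 - 5*q (z(q) = -8 + q*(-2 - 3) = -8 + q*(-5) = -8 - 5*q)
f = -3 (f = -8 - 5*(-1) = -8 + 5 = -3)
N(X, o) = -5 - 5*o (N(X, o) = -7 + (-5*o + 2) = -7 + (2 - 5*o) = -5 - 5*o)
g(10, F)*N(f, 4) = (-6 - 1*10 - 2*(-8/3) + 10*(-8/3))*(-5 - 5*4) = (-6 - 10 + 16/3 - 80/3)*(-5 - 20) = -112/3*(-25) = 2800/3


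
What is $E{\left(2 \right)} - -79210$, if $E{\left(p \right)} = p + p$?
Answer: $79214$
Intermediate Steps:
$E{\left(p \right)} = 2 p$
$E{\left(2 \right)} - -79210 = 2 \cdot 2 - -79210 = 4 + 79210 = 79214$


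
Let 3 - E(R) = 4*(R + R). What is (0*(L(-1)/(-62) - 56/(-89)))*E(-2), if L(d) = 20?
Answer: 0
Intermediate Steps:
E(R) = 3 - 8*R (E(R) = 3 - 4*(R + R) = 3 - 4*2*R = 3 - 8*R)
(0*(L(-1)/(-62) - 56/(-89)))*E(-2) = (0*(20/(-62) - 56/(-89)))*(3 - 8*(-2)) = (0*(20*(-1/62) - 56*(-1/89)))*(3 + 16) = (0*(-10/31 + 56/89))*19 = (0*(846/2759))*19 = 0*19 = 0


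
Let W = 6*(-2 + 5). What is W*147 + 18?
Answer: 2664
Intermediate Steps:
W = 18 (W = 6*3 = 18)
W*147 + 18 = 18*147 + 18 = 2646 + 18 = 2664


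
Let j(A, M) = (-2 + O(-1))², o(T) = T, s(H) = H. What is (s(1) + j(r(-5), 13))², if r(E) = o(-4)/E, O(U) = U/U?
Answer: 4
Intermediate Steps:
O(U) = 1
r(E) = -4/E
j(A, M) = 1 (j(A, M) = (-2 + 1)² = (-1)² = 1)
(s(1) + j(r(-5), 13))² = (1 + 1)² = 2² = 4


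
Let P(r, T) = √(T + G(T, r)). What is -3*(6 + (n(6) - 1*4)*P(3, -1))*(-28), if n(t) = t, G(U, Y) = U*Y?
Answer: 504 + 336*I ≈ 504.0 + 336.0*I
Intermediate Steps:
P(r, T) = √(T + T*r)
-3*(6 + (n(6) - 1*4)*P(3, -1))*(-28) = -3*(6 + (6 - 1*4)*√(-(1 + 3)))*(-28) = -3*(6 + (6 - 4)*√(-1*4))*(-28) = -3*(6 + 2*√(-4))*(-28) = -3*(6 + 2*(2*I))*(-28) = -3*(6 + 4*I)*(-28) = (-18 - 12*I)*(-28) = 504 + 336*I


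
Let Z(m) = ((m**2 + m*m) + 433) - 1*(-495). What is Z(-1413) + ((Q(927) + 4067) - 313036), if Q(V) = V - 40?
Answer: 3685984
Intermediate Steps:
Q(V) = -40 + V
Z(m) = 928 + 2*m**2 (Z(m) = ((m**2 + m**2) + 433) + 495 = (2*m**2 + 433) + 495 = (433 + 2*m**2) + 495 = 928 + 2*m**2)
Z(-1413) + ((Q(927) + 4067) - 313036) = (928 + 2*(-1413)**2) + (((-40 + 927) + 4067) - 313036) = (928 + 2*1996569) + ((887 + 4067) - 313036) = (928 + 3993138) + (4954 - 313036) = 3994066 - 308082 = 3685984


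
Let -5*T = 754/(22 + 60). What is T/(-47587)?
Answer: 377/9755335 ≈ 3.8646e-5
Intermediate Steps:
T = -377/205 (T = -754/(5*(22 + 60)) = -754/(5*82) = -⅕*377/41 = -377/205 ≈ -1.8390)
T/(-47587) = -377/205/(-47587) = -377/205*(-1/47587) = 377/9755335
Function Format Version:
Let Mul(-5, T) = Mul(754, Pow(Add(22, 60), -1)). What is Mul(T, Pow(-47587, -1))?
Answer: Rational(377, 9755335) ≈ 3.8646e-5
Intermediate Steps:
T = Rational(-377, 205) (T = Mul(Rational(-1, 5), Mul(754, Pow(Add(22, 60), -1))) = Mul(Rational(-1, 5), Mul(754, Pow(82, -1))) = Mul(Rational(-1, 5), Mul(754, Rational(1, 82))) = Mul(Rational(-1, 5), Rational(377, 41)) = Rational(-377, 205) ≈ -1.8390)
Mul(T, Pow(-47587, -1)) = Mul(Rational(-377, 205), Pow(-47587, -1)) = Mul(Rational(-377, 205), Rational(-1, 47587)) = Rational(377, 9755335)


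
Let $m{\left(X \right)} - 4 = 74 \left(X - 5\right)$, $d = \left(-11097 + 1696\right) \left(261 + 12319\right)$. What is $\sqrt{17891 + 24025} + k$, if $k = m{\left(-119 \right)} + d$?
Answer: $-118273752 + 2 \sqrt{10479} \approx -1.1827 \cdot 10^{8}$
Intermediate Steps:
$d = -118264580$ ($d = \left(-9401\right) 12580 = -118264580$)
$m{\left(X \right)} = -366 + 74 X$ ($m{\left(X \right)} = 4 + 74 \left(X - 5\right) = 4 + 74 \left(-5 + X\right) = 4 + \left(-370 + 74 X\right) = -366 + 74 X$)
$k = -118273752$ ($k = \left(-366 + 74 \left(-119\right)\right) - 118264580 = \left(-366 - 8806\right) - 118264580 = -9172 - 118264580 = -118273752$)
$\sqrt{17891 + 24025} + k = \sqrt{17891 + 24025} - 118273752 = \sqrt{41916} - 118273752 = 2 \sqrt{10479} - 118273752 = -118273752 + 2 \sqrt{10479}$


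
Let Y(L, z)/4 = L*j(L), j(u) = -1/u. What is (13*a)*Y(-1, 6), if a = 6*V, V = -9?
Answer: 2808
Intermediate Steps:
Y(L, z) = -4 (Y(L, z) = 4*(L*(-1/L)) = 4*(-1) = -4)
a = -54 (a = 6*(-9) = -54)
(13*a)*Y(-1, 6) = (13*(-54))*(-4) = -702*(-4) = 2808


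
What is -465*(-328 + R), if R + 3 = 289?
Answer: 19530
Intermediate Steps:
R = 286 (R = -3 + 289 = 286)
-465*(-328 + R) = -465*(-328 + 286) = -465*(-42) = 19530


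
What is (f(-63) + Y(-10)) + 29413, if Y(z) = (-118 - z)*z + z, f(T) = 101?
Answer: 30584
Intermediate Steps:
Y(z) = z + z*(-118 - z) (Y(z) = z*(-118 - z) + z = z + z*(-118 - z))
(f(-63) + Y(-10)) + 29413 = (101 - 1*(-10)*(117 - 10)) + 29413 = (101 - 1*(-10)*107) + 29413 = (101 + 1070) + 29413 = 1171 + 29413 = 30584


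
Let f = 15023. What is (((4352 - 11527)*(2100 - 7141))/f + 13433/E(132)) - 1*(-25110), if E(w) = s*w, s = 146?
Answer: 7967183102719/289523256 ≈ 27518.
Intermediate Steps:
E(w) = 146*w
(((4352 - 11527)*(2100 - 7141))/f + 13433/E(132)) - 1*(-25110) = (((4352 - 11527)*(2100 - 7141))/15023 + 13433/((146*132))) - 1*(-25110) = (-7175*(-5041)*(1/15023) + 13433/19272) + 25110 = (36169175*(1/15023) + 13433*(1/19272)) + 25110 = (36169175/15023 + 13433/19272) + 25110 = 697254144559/289523256 + 25110 = 7967183102719/289523256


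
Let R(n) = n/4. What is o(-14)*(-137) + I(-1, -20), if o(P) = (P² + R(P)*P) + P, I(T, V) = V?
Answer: -31667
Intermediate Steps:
R(n) = n/4 (R(n) = n*(¼) = n/4)
o(P) = P + 5*P²/4 (o(P) = (P² + (P/4)*P) + P = (P² + P²/4) + P = 5*P²/4 + P = P + 5*P²/4)
o(-14)*(-137) + I(-1, -20) = ((¼)*(-14)*(4 + 5*(-14)))*(-137) - 20 = ((¼)*(-14)*(4 - 70))*(-137) - 20 = ((¼)*(-14)*(-66))*(-137) - 20 = 231*(-137) - 20 = -31647 - 20 = -31667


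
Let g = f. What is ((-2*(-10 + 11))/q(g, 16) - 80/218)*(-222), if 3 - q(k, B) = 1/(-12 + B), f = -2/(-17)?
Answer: 291264/1199 ≈ 242.92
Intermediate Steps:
f = 2/17 (f = -2*(-1/17) = 2/17 ≈ 0.11765)
g = 2/17 ≈ 0.11765
q(k, B) = 3 - 1/(-12 + B)
((-2*(-10 + 11))/q(g, 16) - 80/218)*(-222) = ((-2*(-10 + 11))/(((-37 + 3*16)/(-12 + 16))) - 80/218)*(-222) = ((-2*1)/(((-37 + 48)/4)) - 80*1/218)*(-222) = (-2/((1/4)*11) - 40/109)*(-222) = (-2/11/4 - 40/109)*(-222) = (-2*4/11 - 40/109)*(-222) = (-8/11 - 40/109)*(-222) = -1312/1199*(-222) = 291264/1199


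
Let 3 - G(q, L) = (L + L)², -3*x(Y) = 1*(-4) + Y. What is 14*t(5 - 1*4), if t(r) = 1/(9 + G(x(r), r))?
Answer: 7/4 ≈ 1.7500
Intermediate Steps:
x(Y) = 4/3 - Y/3 (x(Y) = -(1*(-4) + Y)/3 = -(-4 + Y)/3 = 4/3 - Y/3)
G(q, L) = 3 - 4*L² (G(q, L) = 3 - (L + L)² = 3 - (2*L)² = 3 - 4*L²)
t(r) = 1/(12 - 4*r²) (t(r) = 1/(9 + (3 - 4*r²)) = 1/(12 - 4*r²))
14*t(5 - 1*4) = 14*(-1/(-12 + 4*(5 - 1*4)²)) = 14*(-1/(-12 + 4*(5 - 4)²)) = 14*(-1/(-12 + 4*1²)) = 14*(-1/(-12 + 4*1)) = 14*(-1/(-12 + 4)) = 14*(-1/(-8)) = 14*(-1*(-⅛)) = 14*(⅛) = 7/4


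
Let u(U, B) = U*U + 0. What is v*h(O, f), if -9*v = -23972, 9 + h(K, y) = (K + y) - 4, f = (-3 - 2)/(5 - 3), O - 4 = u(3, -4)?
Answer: -59930/9 ≈ -6658.9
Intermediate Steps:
u(U, B) = U² (u(U, B) = U² + 0 = U²)
O = 13 (O = 4 + 3² = 4 + 9 = 13)
f = -5/2 ≈ -2.5000
h(K, y) = -13 + K + y (h(K, y) = -9 + ((K + y) - 4) = -9 + (-4 + K + y) = -13 + K + y)
v = 23972/9 (v = -⅑*(-23972) = 23972/9 ≈ 2663.6)
v*h(O, f) = 23972*(-13 + 13 - 5/2)/9 = (23972/9)*(-5/2) = -59930/9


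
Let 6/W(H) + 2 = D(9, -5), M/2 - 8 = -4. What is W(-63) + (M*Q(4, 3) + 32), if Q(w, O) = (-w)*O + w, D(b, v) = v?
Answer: -230/7 ≈ -32.857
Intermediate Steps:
M = 8 (M = 16 + 2*(-4) = 16 - 8 = 8)
Q(w, O) = w - O*w (Q(w, O) = -O*w + w = w - O*w)
W(H) = -6/7 (W(H) = 6/(-2 - 5) = 6/(-7) = 6*(-1/7) = -6/7)
W(-63) + (M*Q(4, 3) + 32) = -6/7 + (8*(4*(1 - 1*3)) + 32) = -6/7 + (8*(4*(1 - 3)) + 32) = -6/7 + (8*(4*(-2)) + 32) = -6/7 + (8*(-8) + 32) = -6/7 + (-64 + 32) = -6/7 - 32 = -230/7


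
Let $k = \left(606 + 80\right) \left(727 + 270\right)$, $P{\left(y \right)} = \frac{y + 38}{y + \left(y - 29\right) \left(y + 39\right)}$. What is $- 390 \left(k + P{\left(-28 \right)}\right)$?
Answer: $- \frac{34942596000}{131} \approx -2.6674 \cdot 10^{8}$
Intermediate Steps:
$P{\left(y \right)} = \frac{38 + y}{y + \left(-29 + y\right) \left(39 + y\right)}$
$k = 683942$ ($k = 686 \cdot 997 = 683942$)
$- 390 \left(k + P{\left(-28 \right)}\right) = - 390 \left(683942 + \frac{38 - 28}{-1131 + \left(-28\right)^{2} + 11 \left(-28\right)}\right) = - 390 \left(683942 + \frac{1}{-1131 + 784 - 308} \cdot 10\right) = - 390 \left(683942 + \frac{1}{-655} \cdot 10\right) = - 390 \left(683942 - \frac{2}{131}\right) = \left(-390\right) \frac{89596400}{131} = - \frac{34942596000}{131}$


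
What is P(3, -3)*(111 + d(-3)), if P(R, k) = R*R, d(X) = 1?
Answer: 1008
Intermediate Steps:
P(R, k) = R²
P(3, -3)*(111 + d(-3)) = 3²*(111 + 1) = 9*112 = 1008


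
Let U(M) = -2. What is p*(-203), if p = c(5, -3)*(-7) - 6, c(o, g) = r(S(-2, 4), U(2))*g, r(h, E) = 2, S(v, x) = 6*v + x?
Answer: -7308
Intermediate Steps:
S(v, x) = x + 6*v
c(o, g) = 2*g
p = 36 (p = (2*(-3))*(-7) - 6 = -6*(-7) - 6 = 42 - 6 = 36)
p*(-203) = 36*(-203) = -7308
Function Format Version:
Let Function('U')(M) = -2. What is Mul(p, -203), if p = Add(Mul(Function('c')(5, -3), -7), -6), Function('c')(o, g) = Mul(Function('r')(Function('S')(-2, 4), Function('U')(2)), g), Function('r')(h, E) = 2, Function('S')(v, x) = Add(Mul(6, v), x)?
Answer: -7308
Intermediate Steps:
Function('S')(v, x) = Add(x, Mul(6, v))
Function('c')(o, g) = Mul(2, g)
p = 36 (p = Add(Mul(Mul(2, -3), -7), -6) = Add(Mul(-6, -7), -6) = Add(42, -6) = 36)
Mul(p, -203) = Mul(36, -203) = -7308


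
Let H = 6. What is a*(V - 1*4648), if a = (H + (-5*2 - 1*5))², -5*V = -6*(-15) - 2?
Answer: -1889568/5 ≈ -3.7791e+5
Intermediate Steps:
V = -88/5 (V = -(-6*(-15) - 2)/5 = -(90 - 2)/5 = -⅕*88 = -88/5 ≈ -17.600)
a = 81 (a = (6 + (-5*2 - 1*5))² = (6 + (-10 - 5))² = (6 - 15)² = (-9)² = 81)
a*(V - 1*4648) = 81*(-88/5 - 1*4648) = 81*(-88/5 - 4648) = 81*(-23328/5) = -1889568/5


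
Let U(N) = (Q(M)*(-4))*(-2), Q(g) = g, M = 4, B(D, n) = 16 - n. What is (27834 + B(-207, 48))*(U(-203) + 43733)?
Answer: 1216754530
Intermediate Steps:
U(N) = 32 (U(N) = (4*(-4))*(-2) = -16*(-2) = 32)
(27834 + B(-207, 48))*(U(-203) + 43733) = (27834 + (16 - 1*48))*(32 + 43733) = (27834 + (16 - 48))*43765 = (27834 - 32)*43765 = 27802*43765 = 1216754530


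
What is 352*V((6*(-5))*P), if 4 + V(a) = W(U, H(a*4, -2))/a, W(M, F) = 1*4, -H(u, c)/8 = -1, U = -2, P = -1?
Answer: -20416/15 ≈ -1361.1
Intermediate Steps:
H(u, c) = 8 (H(u, c) = -8*(-1) = 8)
W(M, F) = 4
V(a) = -4 + 4/a
352*V((6*(-5))*P) = 352*(-4 + 4/(((6*(-5))*(-1)))) = 352*(-4 + 4/((-30*(-1)))) = 352*(-4 + 4/30) = 352*(-4 + 4*(1/30)) = 352*(-4 + 2/15) = 352*(-58/15) = -20416/15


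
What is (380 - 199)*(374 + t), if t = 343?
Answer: 129777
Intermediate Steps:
(380 - 199)*(374 + t) = (380 - 199)*(374 + 343) = 181*717 = 129777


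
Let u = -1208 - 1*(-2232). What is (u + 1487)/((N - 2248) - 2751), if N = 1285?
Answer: -837/1238 ≈ -0.67609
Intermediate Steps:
u = 1024 (u = -1208 + 2232 = 1024)
(u + 1487)/((N - 2248) - 2751) = (1024 + 1487)/((1285 - 2248) - 2751) = 2511/(-963 - 2751) = 2511/(-3714) = 2511*(-1/3714) = -837/1238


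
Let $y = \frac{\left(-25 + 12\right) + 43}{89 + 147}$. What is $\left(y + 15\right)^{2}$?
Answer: $\frac{3186225}{13924} \approx 228.83$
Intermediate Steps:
$y = \frac{15}{118}$ ($y = \frac{-13 + 43}{236} = 30 \cdot \frac{1}{236} = \frac{15}{118} \approx 0.12712$)
$\left(y + 15\right)^{2} = \left(\frac{15}{118} + 15\right)^{2} = \left(\frac{1785}{118}\right)^{2} = \frac{3186225}{13924}$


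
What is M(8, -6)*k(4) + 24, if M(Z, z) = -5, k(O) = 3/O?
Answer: 81/4 ≈ 20.250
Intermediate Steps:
M(8, -6)*k(4) + 24 = -15/4 + 24 = 81/4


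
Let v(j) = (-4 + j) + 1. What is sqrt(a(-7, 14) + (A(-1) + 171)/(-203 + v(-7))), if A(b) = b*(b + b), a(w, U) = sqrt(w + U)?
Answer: sqrt(-36849 + 45369*sqrt(7))/213 ≈ 1.3541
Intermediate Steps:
a(w, U) = sqrt(U + w)
A(b) = 2*b**2 (A(b) = b*(2*b) = 2*b**2)
v(j) = -3 + j
sqrt(a(-7, 14) + (A(-1) + 171)/(-203 + v(-7))) = sqrt(sqrt(14 - 7) + (2*(-1)**2 + 171)/(-203 + (-3 - 7))) = sqrt(sqrt(7) + (2*1 + 171)/(-203 - 10)) = sqrt(sqrt(7) + (2 + 171)/(-213)) = sqrt(sqrt(7) + 173*(-1/213)) = sqrt(sqrt(7) - 173/213) = sqrt(-173/213 + sqrt(7))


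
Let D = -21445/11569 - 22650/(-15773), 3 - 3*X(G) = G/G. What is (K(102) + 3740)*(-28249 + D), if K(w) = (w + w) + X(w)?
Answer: -61002999401739032/547433511 ≈ -1.1143e+8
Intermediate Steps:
X(G) = ⅔ (X(G) = 1 - G/(3*G) = 1 - ⅓*1 = 1 - ⅓ = ⅔)
K(w) = ⅔ + 2*w (K(w) = (w + w) + ⅔ = 2*w + ⅔ = ⅔ + 2*w)
D = -76214135/182477837 (D = -21445*1/11569 - 22650*(-1/15773) = -21445/11569 + 22650/15773 = -76214135/182477837 ≈ -0.41766)
(K(102) + 3740)*(-28249 + D) = ((⅔ + 2*102) + 3740)*(-28249 - 76214135/182477837) = ((⅔ + 204) + 3740)*(-5154892631548/182477837) = (614/3 + 3740)*(-5154892631548/182477837) = (11834/3)*(-5154892631548/182477837) = -61002999401739032/547433511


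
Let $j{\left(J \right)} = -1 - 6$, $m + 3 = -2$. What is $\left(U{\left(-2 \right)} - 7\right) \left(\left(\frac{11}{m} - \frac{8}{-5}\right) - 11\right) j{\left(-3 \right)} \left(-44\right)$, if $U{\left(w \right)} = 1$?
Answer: $\frac{107184}{5} \approx 21437.0$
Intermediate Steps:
$m = -5$ ($m = -3 - 2 = -5$)
$j{\left(J \right)} = -7$ ($j{\left(J \right)} = -1 - 6 = -7$)
$\left(U{\left(-2 \right)} - 7\right) \left(\left(\frac{11}{m} - \frac{8}{-5}\right) - 11\right) j{\left(-3 \right)} \left(-44\right) = \left(1 - 7\right) \left(\left(\frac{11}{-5} - \frac{8}{-5}\right) - 11\right) \left(-7\right) \left(-44\right) = - 6 \left(\left(11 \left(- \frac{1}{5}\right) - - \frac{8}{5}\right) - 11\right) \left(-7\right) \left(-44\right) = - 6 \left(\left(- \frac{11}{5} + \frac{8}{5}\right) - 11\right) \left(-7\right) \left(-44\right) = - 6 \left(- \frac{3}{5} - 11\right) \left(-7\right) \left(-44\right) = \left(-6\right) \left(- \frac{58}{5}\right) \left(-7\right) \left(-44\right) = \frac{348}{5} \left(-7\right) \left(-44\right) = \left(- \frac{2436}{5}\right) \left(-44\right) = \frac{107184}{5}$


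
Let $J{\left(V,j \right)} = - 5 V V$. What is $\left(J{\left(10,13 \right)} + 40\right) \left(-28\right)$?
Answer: $12880$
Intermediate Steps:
$J{\left(V,j \right)} = - 5 V^{2}$
$\left(J{\left(10,13 \right)} + 40\right) \left(-28\right) = \left(- 5 \cdot 10^{2} + 40\right) \left(-28\right) = \left(\left(-5\right) 100 + 40\right) \left(-28\right) = \left(-500 + 40\right) \left(-28\right) = \left(-460\right) \left(-28\right) = 12880$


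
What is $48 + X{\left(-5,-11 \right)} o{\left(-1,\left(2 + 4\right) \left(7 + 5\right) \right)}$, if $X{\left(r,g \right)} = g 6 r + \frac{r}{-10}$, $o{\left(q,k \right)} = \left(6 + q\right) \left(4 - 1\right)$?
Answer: $\frac{10011}{2} \approx 5005.5$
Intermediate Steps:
$o{\left(q,k \right)} = 18 + 3 q$ ($o{\left(q,k \right)} = \left(6 + q\right) 3 = 18 + 3 q$)
$X{\left(r,g \right)} = - \frac{r}{10} + 6 g r$ ($X{\left(r,g \right)} = 6 g r + r \left(- \frac{1}{10}\right) = 6 g r - \frac{r}{10} = - \frac{r}{10} + 6 g r$)
$48 + X{\left(-5,-11 \right)} o{\left(-1,\left(2 + 4\right) \left(7 + 5\right) \right)} = 48 + \frac{1}{10} \left(-5\right) \left(-1 + 60 \left(-11\right)\right) \left(18 + 3 \left(-1\right)\right) = 48 + \frac{1}{10} \left(-5\right) \left(-1 - 660\right) \left(18 - 3\right) = 48 + \frac{1}{10} \left(-5\right) \left(-661\right) 15 = 48 + \frac{661}{2} \cdot 15 = 48 + \frac{9915}{2} = \frac{10011}{2}$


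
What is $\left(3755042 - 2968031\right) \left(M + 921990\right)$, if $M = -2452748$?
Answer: $-1204723384338$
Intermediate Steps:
$\left(3755042 - 2968031\right) \left(M + 921990\right) = \left(3755042 - 2968031\right) \left(-2452748 + 921990\right) = 787011 \left(-1530758\right) = -1204723384338$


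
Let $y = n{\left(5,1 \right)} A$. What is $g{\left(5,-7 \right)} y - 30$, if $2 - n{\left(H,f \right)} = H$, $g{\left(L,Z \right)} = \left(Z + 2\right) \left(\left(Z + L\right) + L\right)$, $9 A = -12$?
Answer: $-90$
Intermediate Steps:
$A = - \frac{4}{3}$ ($A = \frac{1}{9} \left(-12\right) = - \frac{4}{3} \approx -1.3333$)
$g{\left(L,Z \right)} = \left(2 + Z\right) \left(Z + 2 L\right)$ ($g{\left(L,Z \right)} = \left(2 + Z\right) \left(\left(L + Z\right) + L\right) = \left(2 + Z\right) \left(Z + 2 L\right)$)
$n{\left(H,f \right)} = 2 - H$
$y = 4$ ($y = \left(2 - 5\right) \left(- \frac{4}{3}\right) = \left(-3\right) \left(- \frac{4}{3}\right) = 4$)
$g{\left(5,-7 \right)} y - 30 = \left(\left(-7\right)^{2} + 2 \left(-7\right) + 4 \cdot 5 + 2 \cdot 5 \left(-7\right)\right) 4 - 30 = \left(49 - 14 + 20 - 70\right) 4 - 30 = \left(-15\right) 4 - 30 = -60 - 30 = -90$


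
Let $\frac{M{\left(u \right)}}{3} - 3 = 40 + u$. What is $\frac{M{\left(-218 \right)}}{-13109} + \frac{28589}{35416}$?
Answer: $\frac{393366601}{464268344} \approx 0.84728$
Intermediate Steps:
$M{\left(u \right)} = 129 + 3 u$ ($M{\left(u \right)} = 9 + 3 \left(40 + u\right) = 9 + \left(120 + 3 u\right) = 129 + 3 u$)
$\frac{M{\left(-218 \right)}}{-13109} + \frac{28589}{35416} = \frac{129 + 3 \left(-218\right)}{-13109} + \frac{28589}{35416} = \left(129 - 654\right) \left(- \frac{1}{13109}\right) + 28589 \cdot \frac{1}{35416} = \left(-525\right) \left(- \frac{1}{13109}\right) + \frac{28589}{35416} = \frac{525}{13109} + \frac{28589}{35416} = \frac{393366601}{464268344}$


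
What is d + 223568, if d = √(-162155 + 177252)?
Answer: 223568 + √15097 ≈ 2.2369e+5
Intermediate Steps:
d = √15097 ≈ 122.87
d + 223568 = √15097 + 223568 = 223568 + √15097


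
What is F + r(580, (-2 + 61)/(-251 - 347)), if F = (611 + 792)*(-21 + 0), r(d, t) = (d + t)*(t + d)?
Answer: 109720975309/357604 ≈ 3.0682e+5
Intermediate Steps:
r(d, t) = (d + t)² (r(d, t) = (d + t)*(d + t) = (d + t)²)
F = -29463 (F = 1403*(-21) = -29463)
F + r(580, (-2 + 61)/(-251 - 347)) = -29463 + (580 + (-2 + 61)/(-251 - 347))² = -29463 + (580 + 59/(-598))² = -29463 + (580 + 59*(-1/598))² = -29463 + (580 - 59/598)² = -29463 + (346781/598)² = -29463 + 120257061961/357604 = 109720975309/357604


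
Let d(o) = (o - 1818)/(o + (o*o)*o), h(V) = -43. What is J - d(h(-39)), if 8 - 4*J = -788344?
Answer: 15678348539/79550 ≈ 1.9709e+5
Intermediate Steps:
d(o) = (-1818 + o)/(o + o³) (d(o) = (-1818 + o)/(o + o²*o) = (-1818 + o)/(o + o³))
J = 197088 (J = 2 - ¼*(-788344) = 2 + 197086 = 197088)
J - d(h(-39)) = 197088 - (-1818 - 43)/(-43 + (-43)³) = 197088 - (-1861)/(-43 - 79507) = 197088 - (-1861)/(-79550) = 197088 - (-1)*(-1861)/79550 = 197088 - 1*1861/79550 = 197088 - 1861/79550 = 15678348539/79550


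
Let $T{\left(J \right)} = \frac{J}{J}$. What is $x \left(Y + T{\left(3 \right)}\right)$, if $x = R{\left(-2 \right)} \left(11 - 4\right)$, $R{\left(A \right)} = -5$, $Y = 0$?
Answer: $-35$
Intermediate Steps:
$T{\left(J \right)} = 1$
$x = -35$ ($x = - 5 \left(11 - 4\right) = \left(-5\right) 7 = -35$)
$x \left(Y + T{\left(3 \right)}\right) = - 35 \left(0 + 1\right) = \left(-35\right) 1 = -35$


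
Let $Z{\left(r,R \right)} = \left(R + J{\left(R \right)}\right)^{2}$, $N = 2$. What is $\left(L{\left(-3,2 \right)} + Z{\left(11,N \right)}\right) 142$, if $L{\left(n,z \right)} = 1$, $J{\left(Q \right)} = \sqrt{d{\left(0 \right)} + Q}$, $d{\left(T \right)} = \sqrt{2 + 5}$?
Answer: $142 + 142 \left(2 + \sqrt{2 + \sqrt{7}}\right)^{2} \approx 2594.0$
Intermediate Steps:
$d{\left(T \right)} = \sqrt{7}$
$J{\left(Q \right)} = \sqrt{Q + \sqrt{7}}$ ($J{\left(Q \right)} = \sqrt{\sqrt{7} + Q} = \sqrt{Q + \sqrt{7}}$)
$Z{\left(r,R \right)} = \left(R + \sqrt{R + \sqrt{7}}\right)^{2}$
$\left(L{\left(-3,2 \right)} + Z{\left(11,N \right)}\right) 142 = \left(1 + \left(2 + \sqrt{2 + \sqrt{7}}\right)^{2}\right) 142 = 142 + 142 \left(2 + \sqrt{2 + \sqrt{7}}\right)^{2}$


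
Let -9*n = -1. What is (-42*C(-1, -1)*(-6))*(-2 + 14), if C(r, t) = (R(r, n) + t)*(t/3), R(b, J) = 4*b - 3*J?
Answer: 5376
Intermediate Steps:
n = ⅑ (n = -⅑*(-1) = ⅑ ≈ 0.11111)
R(b, J) = -3*J + 4*b
C(r, t) = t*(-⅓ + t + 4*r)/3 (C(r, t) = ((-3*⅑ + 4*r) + t)*(t/3) = ((-⅓ + 4*r) + t)*(t*(⅓)) = (-⅓ + t + 4*r)*(t/3) = t*(-⅓ + t + 4*r)/3)
(-42*C(-1, -1)*(-6))*(-2 + 14) = (-42*(⅑)*(-1)*(-1 + 3*(-1) + 12*(-1))*(-6))*(-2 + 14) = -42*(⅑)*(-1)*(-1 - 3 - 12)*(-6)*12 = -42*(⅑)*(-1)*(-16)*(-6)*12 = -224*(-6)/3*12 = -42*(-32/3)*12 = 448*12 = 5376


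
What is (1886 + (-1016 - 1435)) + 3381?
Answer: 2816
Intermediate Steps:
(1886 + (-1016 - 1435)) + 3381 = (1886 - 2451) + 3381 = -565 + 3381 = 2816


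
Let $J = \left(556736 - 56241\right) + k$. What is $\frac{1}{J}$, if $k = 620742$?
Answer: $\frac{1}{1121237} \approx 8.9187 \cdot 10^{-7}$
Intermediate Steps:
$J = 1121237$ ($J = \left(556736 - 56241\right) + 620742 = 500495 + 620742 = 1121237$)
$\frac{1}{J} = \frac{1}{1121237}$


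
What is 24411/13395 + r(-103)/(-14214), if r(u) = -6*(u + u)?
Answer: 178221/102695 ≈ 1.7354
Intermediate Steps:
r(u) = -12*u
24411/13395 + r(-103)/(-14214) = 24411/13395 - 12*(-103)/(-14214) = 24411*(1/13395) + 1236*(-1/14214) = 8137/4465 - 2/23 = 178221/102695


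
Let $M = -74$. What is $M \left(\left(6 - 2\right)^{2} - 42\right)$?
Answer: $1924$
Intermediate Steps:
$M \left(\left(6 - 2\right)^{2} - 42\right) = - 74 \left(\left(6 - 2\right)^{2} - 42\right) = - 74 \left(4^{2} - 42\right) = - 74 \left(16 - 42\right) = \left(-74\right) \left(-26\right) = 1924$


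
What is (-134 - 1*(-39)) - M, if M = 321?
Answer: -416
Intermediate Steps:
(-134 - 1*(-39)) - M = (-134 - 1*(-39)) - 1*321 = (-134 + 39) - 321 = -95 - 321 = -416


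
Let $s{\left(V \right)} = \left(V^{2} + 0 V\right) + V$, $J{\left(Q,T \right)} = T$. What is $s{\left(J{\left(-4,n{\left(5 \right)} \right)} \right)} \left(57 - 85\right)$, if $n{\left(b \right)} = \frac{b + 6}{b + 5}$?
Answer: $- \frac{1617}{25} \approx -64.68$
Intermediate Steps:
$n{\left(b \right)} = \frac{6 + b}{5 + b}$
$s{\left(V \right)} = V + V^{2}$ ($s{\left(V \right)} = \left(V^{2} + 0\right) + V = V^{2} + V = V + V^{2}$)
$s{\left(J{\left(-4,n{\left(5 \right)} \right)} \right)} \left(57 - 85\right) = \frac{6 + 5}{5 + 5} \left(1 + \frac{6 + 5}{5 + 5}\right) \left(57 - 85\right) = \frac{1}{10} \cdot 11 \left(1 + \frac{1}{10} \cdot 11\right) \left(-28\right) = \frac{11 \left(1 + \frac{11}{10}\right)}{10} \left(-28\right) = \frac{11}{10} \cdot \frac{21}{10} \left(-28\right) = \frac{231}{100} \left(-28\right) = - \frac{1617}{25}$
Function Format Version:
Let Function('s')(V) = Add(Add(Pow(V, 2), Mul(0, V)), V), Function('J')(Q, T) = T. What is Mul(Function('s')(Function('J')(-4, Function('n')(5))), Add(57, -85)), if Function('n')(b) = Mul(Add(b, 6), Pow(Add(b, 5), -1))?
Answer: Rational(-1617, 25) ≈ -64.680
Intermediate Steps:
Function('n')(b) = Mul(Pow(Add(5, b), -1), Add(6, b)) (Function('n')(b) = Mul(Add(6, b), Pow(Add(5, b), -1)) = Mul(Pow(Add(5, b), -1), Add(6, b)))
Function('s')(V) = Add(V, Pow(V, 2)) (Function('s')(V) = Add(Add(Pow(V, 2), 0), V) = Add(Pow(V, 2), V) = Add(V, Pow(V, 2)))
Mul(Function('s')(Function('J')(-4, Function('n')(5))), Add(57, -85)) = Mul(Mul(Mul(Pow(Add(5, 5), -1), Add(6, 5)), Add(1, Mul(Pow(Add(5, 5), -1), Add(6, 5)))), Add(57, -85)) = Mul(Mul(Mul(Pow(10, -1), 11), Add(1, Mul(Pow(10, -1), 11))), -28) = Mul(Mul(Mul(Rational(1, 10), 11), Add(1, Mul(Rational(1, 10), 11))), -28) = Mul(Mul(Rational(11, 10), Add(1, Rational(11, 10))), -28) = Mul(Mul(Rational(11, 10), Rational(21, 10)), -28) = Mul(Rational(231, 100), -28) = Rational(-1617, 25)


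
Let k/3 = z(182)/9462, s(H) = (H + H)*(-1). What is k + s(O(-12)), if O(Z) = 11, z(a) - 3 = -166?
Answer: -69551/3154 ≈ -22.052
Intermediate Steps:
z(a) = -163 (z(a) = 3 - 166 = -163)
s(H) = -2*H (s(H) = (2*H)*(-1) = -2*H)
k = -163/3154 (k = 3*(-163/9462) = -163/3154 ≈ -0.051680)
k + s(O(-12)) = -163/3154 - 2*11 = -163/3154 - 22 = -69551/3154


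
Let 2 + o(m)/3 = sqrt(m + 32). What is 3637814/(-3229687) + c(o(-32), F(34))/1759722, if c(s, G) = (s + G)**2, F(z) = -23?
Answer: -6398825160941/5683351267014 ≈ -1.1259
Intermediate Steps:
o(m) = -6 + 3*sqrt(32 + m) (o(m) = -6 + 3*sqrt(m + 32) = -6 + 3*sqrt(32 + m))
c(s, G) = (G + s)**2
3637814/(-3229687) + c(o(-32), F(34))/1759722 = 3637814/(-3229687) + (-23 + (-6 + 3*sqrt(32 - 32)))**2/1759722 = 3637814*(-1/3229687) + (-23 + (-6 + 3*sqrt(0)))**2*(1/1759722) = -3637814/3229687 + (-23 + (-6 + 3*0))**2*(1/1759722) = -3637814/3229687 + (-23 + (-6 + 0))**2*(1/1759722) = -3637814/3229687 + (-23 - 6)**2*(1/1759722) = -3637814/3229687 + (-29)**2*(1/1759722) = -3637814/3229687 + 841*(1/1759722) = -3637814/3229687 + 841/1759722 = -6398825160941/5683351267014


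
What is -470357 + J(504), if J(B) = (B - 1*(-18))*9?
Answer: -465659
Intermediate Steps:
J(B) = 162 + 9*B (J(B) = (B + 18)*9 = (18 + B)*9 = 162 + 9*B)
-470357 + J(504) = -470357 + (162 + 9*504) = -470357 + (162 + 4536) = -470357 + 4698 = -465659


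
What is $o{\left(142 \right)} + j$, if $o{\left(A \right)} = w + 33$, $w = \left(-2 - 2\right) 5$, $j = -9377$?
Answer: $-9364$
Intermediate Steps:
$w = -20$ ($w = \left(-4\right) 5 = -20$)
$o{\left(A \right)} = 13$ ($o{\left(A \right)} = -20 + 33 = 13$)
$o{\left(142 \right)} + j = 13 - 9377 = -9364$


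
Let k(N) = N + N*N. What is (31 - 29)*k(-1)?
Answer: 0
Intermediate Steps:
k(N) = N + N**2
(31 - 29)*k(-1) = (31 - 29)*(-(1 - 1)) = 2*(-1*0) = 2*0 = 0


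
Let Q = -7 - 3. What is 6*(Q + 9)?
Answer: -6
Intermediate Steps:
Q = -10
6*(Q + 9) = 6*(-10 + 9) = 6*(-1) = -6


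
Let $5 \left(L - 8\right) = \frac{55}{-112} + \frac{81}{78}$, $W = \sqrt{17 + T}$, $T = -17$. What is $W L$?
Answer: $0$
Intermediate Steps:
$W = 0$ ($W = \sqrt{17 - 17} = \sqrt{0} = 0$)
$L = \frac{59037}{7280}$ ($L = 8 + \frac{\frac{55}{-112} + \frac{81}{78}}{5} = 8 + \frac{55 \left(- \frac{1}{112}\right) + 81 \cdot \frac{1}{78}}{5} = 8 + \frac{- \frac{55}{112} + \frac{27}{26}}{5} = 8 + \frac{1}{5} \cdot \frac{797}{1456} = 8 + \frac{797}{7280} = \frac{59037}{7280} \approx 8.1095$)
$W L = 0 \cdot \frac{59037}{7280} = 0$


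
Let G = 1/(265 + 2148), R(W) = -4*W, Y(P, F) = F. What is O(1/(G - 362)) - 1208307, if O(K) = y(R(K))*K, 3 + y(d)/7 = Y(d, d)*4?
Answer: -921951470671611538/763010985025 ≈ -1.2083e+6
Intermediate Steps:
G = 1/2413 ≈ 0.00041442
y(d) = -21 + 28*d (y(d) = -21 + 7*(d*4) = -21 + 7*(4*d) = -21 + 28*d)
O(K) = K*(-21 - 112*K) (O(K) = (-21 + 28*(-4*K))*K = (-21 - 112*K)*K = K*(-21 - 112*K))
O(1/(G - 362)) - 1208307 = 7*(-3 - 16/(1/2413 - 362))/(1/2413 - 362) - 1208307 = 7*(-3 - 16/(-873505/2413))/(-873505/2413) - 1208307 = 7*(-2413/873505)*(-3 - 16*(-2413/873505)) - 1208307 = 7*(-2413/873505)*(-3 + 38608/873505) - 1208307 = 7*(-2413/873505)*(-2581907/873505) - 1208307 = 43610991137/763010985025 - 1208307 = -921951470671611538/763010985025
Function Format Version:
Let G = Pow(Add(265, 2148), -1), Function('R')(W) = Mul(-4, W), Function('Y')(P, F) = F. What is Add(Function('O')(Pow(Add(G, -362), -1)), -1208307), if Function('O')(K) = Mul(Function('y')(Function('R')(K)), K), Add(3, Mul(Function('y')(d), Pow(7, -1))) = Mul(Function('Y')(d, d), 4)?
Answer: Rational(-921951470671611538, 763010985025) ≈ -1.2083e+6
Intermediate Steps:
G = Rational(1, 2413) (G = Pow(2413, -1) = Rational(1, 2413) ≈ 0.00041442)
Function('y')(d) = Add(-21, Mul(28, d)) (Function('y')(d) = Add(-21, Mul(7, Mul(d, 4))) = Add(-21, Mul(7, Mul(4, d))) = Add(-21, Mul(28, d)))
Function('O')(K) = Mul(K, Add(-21, Mul(-112, K))) (Function('O')(K) = Mul(Add(-21, Mul(28, Mul(-4, K))), K) = Mul(Add(-21, Mul(-112, K)), K) = Mul(K, Add(-21, Mul(-112, K))))
Add(Function('O')(Pow(Add(G, -362), -1)), -1208307) = Add(Mul(7, Pow(Add(Rational(1, 2413), -362), -1), Add(-3, Mul(-16, Pow(Add(Rational(1, 2413), -362), -1)))), -1208307) = Add(Mul(7, Pow(Rational(-873505, 2413), -1), Add(-3, Mul(-16, Pow(Rational(-873505, 2413), -1)))), -1208307) = Add(Mul(7, Rational(-2413, 873505), Add(-3, Mul(-16, Rational(-2413, 873505)))), -1208307) = Add(Mul(7, Rational(-2413, 873505), Add(-3, Rational(38608, 873505))), -1208307) = Add(Mul(7, Rational(-2413, 873505), Rational(-2581907, 873505)), -1208307) = Add(Rational(43610991137, 763010985025), -1208307) = Rational(-921951470671611538, 763010985025)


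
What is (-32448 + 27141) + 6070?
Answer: 763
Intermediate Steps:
(-32448 + 27141) + 6070 = -5307 + 6070 = 763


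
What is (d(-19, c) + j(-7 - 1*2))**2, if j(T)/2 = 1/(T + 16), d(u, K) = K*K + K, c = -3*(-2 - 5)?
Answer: 10471696/49 ≈ 2.1371e+5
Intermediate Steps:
c = 21 (c = -3*(-7) = 21)
d(u, K) = K + K**2 (d(u, K) = K**2 + K = K + K**2)
j(T) = 2/(16 + T) (j(T) = 2/(T + 16) = 2/(16 + T))
(d(-19, c) + j(-7 - 1*2))**2 = (21*(1 + 21) + 2/(16 + (-7 - 1*2)))**2 = (21*22 + 2/(16 + (-7 - 2)))**2 = (462 + 2/(16 - 9))**2 = (462 + 2/7)**2 = (3236/7)**2 = 10471696/49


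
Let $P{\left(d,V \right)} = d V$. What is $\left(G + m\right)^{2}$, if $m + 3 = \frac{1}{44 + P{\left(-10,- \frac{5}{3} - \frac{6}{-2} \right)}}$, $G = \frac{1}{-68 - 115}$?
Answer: $\frac{2505102601}{283450896} \approx 8.8379$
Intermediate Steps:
$G = - \frac{1}{183}$ ($G = \frac{1}{-183} = - \frac{1}{183} \approx -0.0054645$)
$P{\left(d,V \right)} = V d$
$m = - \frac{273}{92}$ ($m = -3 + \frac{1}{44 + \left(- \frac{5}{3} - \frac{6}{-2}\right) \left(-10\right)} = -3 + \frac{1}{44 + \left(\left(-5\right) \frac{1}{3} - -3\right) \left(-10\right)} = -3 + \frac{1}{44 + \left(- \frac{5}{3} + 3\right) \left(-10\right)} = -3 + \frac{1}{44 + \frac{4}{3} \left(-10\right)} = -3 + \frac{1}{44 - \frac{40}{3}} = -3 + \frac{1}{\frac{92}{3}} = -3 + \frac{3}{92} = - \frac{273}{92} \approx -2.9674$)
$\left(G + m\right)^{2} = \left(- \frac{1}{183} - \frac{273}{92}\right)^{2} = \left(- \frac{50051}{16836}\right)^{2} = \frac{2505102601}{283450896}$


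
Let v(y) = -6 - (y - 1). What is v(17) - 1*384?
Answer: -406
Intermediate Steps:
v(y) = -5 - y (v(y) = -6 - (-1 + y) = -6 + (1 - y) = -5 - y)
v(17) - 1*384 = (-5 - 1*17) - 1*384 = (-5 - 17) - 384 = -22 - 384 = -406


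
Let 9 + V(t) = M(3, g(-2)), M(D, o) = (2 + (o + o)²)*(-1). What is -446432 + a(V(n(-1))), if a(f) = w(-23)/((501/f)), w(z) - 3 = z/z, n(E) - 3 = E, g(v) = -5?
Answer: -74554292/167 ≈ -4.4643e+5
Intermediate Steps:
n(E) = 3 + E
w(z) = 4 (w(z) = 3 + z/z = 3 + 1 = 4)
M(D, o) = -2 - 4*o² (M(D, o) = (2 + (2*o)²)*(-1) = (2 + 4*o²)*(-1) = -2 - 4*o²)
V(t) = -111 (V(t) = -9 + (-2 - 4*(-5)²) = -9 + (-2 - 4*25) = -9 + (-2 - 100) = -9 - 102 = -111)
a(f) = 4*f/501 (a(f) = 4/((501/f)) = 4*(f/501) = 4*f/501)
-446432 + a(V(n(-1))) = -446432 + (4/501)*(-111) = -446432 - 148/167 = -74554292/167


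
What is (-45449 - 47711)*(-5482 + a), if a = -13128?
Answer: 1733707600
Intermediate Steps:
(-45449 - 47711)*(-5482 + a) = (-45449 - 47711)*(-5482 - 13128) = -93160*(-18610) = 1733707600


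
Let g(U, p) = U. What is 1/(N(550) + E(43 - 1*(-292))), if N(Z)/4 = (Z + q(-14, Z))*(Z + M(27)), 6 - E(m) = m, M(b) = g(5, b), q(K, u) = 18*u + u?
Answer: 1/24419671 ≈ 4.0951e-8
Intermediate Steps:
q(K, u) = 19*u
M(b) = 5
E(m) = 6 - m
N(Z) = 80*Z*(5 + Z) (N(Z) = 4*((Z + 19*Z)*(Z + 5)) = 4*((20*Z)*(5 + Z)) = 4*(20*Z*(5 + Z)) = 80*Z*(5 + Z))
1/(N(550) + E(43 - 1*(-292))) = 1/(80*550*(5 + 550) + (6 - (43 - 1*(-292)))) = 1/(80*550*555 + (6 - (43 + 292))) = 1/(24420000 + (6 - 1*335)) = 1/(24420000 + (6 - 335)) = 1/(24420000 - 329) = 1/24419671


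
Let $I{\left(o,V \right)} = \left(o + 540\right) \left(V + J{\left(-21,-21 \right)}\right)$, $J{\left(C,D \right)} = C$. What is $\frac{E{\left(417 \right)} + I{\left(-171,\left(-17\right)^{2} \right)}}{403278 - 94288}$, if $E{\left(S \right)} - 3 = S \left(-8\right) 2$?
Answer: $\frac{92223}{308990} \approx 0.29847$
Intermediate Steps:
$I{\left(o,V \right)} = \left(-21 + V\right) \left(540 + o\right)$ ($I{\left(o,V \right)} = \left(o + 540\right) \left(V - 21\right) = \left(540 + o\right) \left(-21 + V\right) = \left(-21 + V\right) \left(540 + o\right)$)
$E{\left(S \right)} = 3 - 16 S$ ($E{\left(S \right)} = 3 + S \left(-8\right) 2 = 3 + - 8 S 2 = 3 - 16 S$)
$\frac{E{\left(417 \right)} + I{\left(-171,\left(-17\right)^{2} \right)}}{403278 - 94288} = \frac{\left(3 - 6672\right) + \left(-11340 - -3591 + 540 \left(-17\right)^{2} + \left(-17\right)^{2} \left(-171\right)\right)}{403278 - 94288} = \frac{\left(3 - 6672\right) + \left(-11340 + 3591 + 540 \cdot 289 + 289 \left(-171\right)\right)}{308990} = \left(-6669 + \left(-11340 + 3591 + 156060 - 49419\right)\right) \frac{1}{308990} = \left(-6669 + 98892\right) \frac{1}{308990} = 92223 \cdot \frac{1}{308990} = \frac{92223}{308990}$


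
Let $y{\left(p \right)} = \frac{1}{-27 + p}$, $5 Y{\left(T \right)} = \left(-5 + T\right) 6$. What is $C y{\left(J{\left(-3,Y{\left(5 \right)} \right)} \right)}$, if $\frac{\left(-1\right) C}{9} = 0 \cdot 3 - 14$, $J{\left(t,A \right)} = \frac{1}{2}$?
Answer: $- \frac{252}{53} \approx -4.7547$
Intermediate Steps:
$Y{\left(T \right)} = -6 + \frac{6 T}{5}$ ($Y{\left(T \right)} = \frac{\left(-5 + T\right) 6}{5} = \frac{-30 + 6 T}{5} = -6 + \frac{6 T}{5}$)
$J{\left(t,A \right)} = \frac{1}{2}$
$C = 126$ ($C = - 9 \left(0 \cdot 3 - 14\right) = - 9 \left(0 - 14\right) = \left(-9\right) \left(-14\right) = 126$)
$C y{\left(J{\left(-3,Y{\left(5 \right)} \right)} \right)} = \frac{126}{-27 + \frac{1}{2}} = \frac{126}{- \frac{53}{2}} = 126 \left(- \frac{2}{53}\right) = - \frac{252}{53}$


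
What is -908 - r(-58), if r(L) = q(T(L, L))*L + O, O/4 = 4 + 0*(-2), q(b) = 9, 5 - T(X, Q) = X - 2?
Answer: -402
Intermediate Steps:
T(X, Q) = 7 - X (T(X, Q) = 5 - (X - 2) = 5 - (-2 + X) = 5 + (2 - X) = 7 - X)
O = 16 (O = 4*(4 + 0*(-2)) = 4*(4 + 0) = 4*4 = 16)
r(L) = 16 + 9*L (r(L) = 9*L + 16 = 16 + 9*L)
-908 - r(-58) = -908 - (16 + 9*(-58)) = -908 - (16 - 522) = -908 - 1*(-506) = -908 + 506 = -402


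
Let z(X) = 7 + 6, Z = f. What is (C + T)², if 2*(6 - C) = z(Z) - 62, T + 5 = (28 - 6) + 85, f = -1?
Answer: 70225/4 ≈ 17556.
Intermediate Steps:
Z = -1
T = 102 (T = -5 + ((28 - 6) + 85) = -5 + (22 + 85) = -5 + 107 = 102)
z(X) = 13
C = 61/2 (C = 6 - (13 - 62)/2 = 6 - ½*(-49) = 6 + 49/2 = 61/2 ≈ 30.500)
(C + T)² = (61/2 + 102)² = (265/2)² = 70225/4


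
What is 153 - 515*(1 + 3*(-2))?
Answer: 2728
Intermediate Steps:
153 - 515*(1 + 3*(-2)) = 153 - 515*(1 - 6) = 153 - 515*(-5) = 153 - 103*(-25) = 153 + 2575 = 2728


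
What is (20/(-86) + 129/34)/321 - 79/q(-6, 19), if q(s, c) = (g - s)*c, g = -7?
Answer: 37173791/8916738 ≈ 4.1690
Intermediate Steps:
q(s, c) = c*(-7 - s) (q(s, c) = (-7 - s)*c = c*(-7 - s))
(20/(-86) + 129/34)/321 - 79/q(-6, 19) = (20/(-86) + 129/34)/321 - 79*(-1/(19*(7 - 6))) = (20*(-1/86) + 129*(1/34))*(1/321) - 79/((-1*19*1)) = (-10/43 + 129/34)*(1/321) - 79/(-19) = (5207/1462)*(1/321) - 79*(-1/19) = 5207/469302 + 79/19 = 37173791/8916738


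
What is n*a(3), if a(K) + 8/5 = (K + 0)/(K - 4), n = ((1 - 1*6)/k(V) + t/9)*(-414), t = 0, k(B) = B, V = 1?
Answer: -9522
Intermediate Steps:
n = 2070 (n = ((1 - 1*6)/1 + 0/9)*(-414) = ((1 - 6)*1 + 0*(⅑))*(-414) = (-5*1 + 0)*(-414) = (-5 + 0)*(-414) = -5*(-414) = 2070)
a(K) = -8/5 + K/(-4 + K) (a(K) = -8/5 + (K + 0)/(K - 4) = -8/5 + K/(-4 + K))
n*a(3) = 2070*((32 - 3*3)/(5*(-4 + 3))) = 2070*((⅕)*(32 - 9)/(-1)) = 2070*((⅕)*(-1)*23) = 2070*(-23/5) = -9522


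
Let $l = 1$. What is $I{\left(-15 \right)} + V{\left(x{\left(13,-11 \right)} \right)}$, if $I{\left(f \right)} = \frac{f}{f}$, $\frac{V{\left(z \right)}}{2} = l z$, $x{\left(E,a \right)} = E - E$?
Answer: $1$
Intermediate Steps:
$x{\left(E,a \right)} = 0$
$V{\left(z \right)} = 2 z$ ($V{\left(z \right)} = 2 \cdot 1 z = 2 z$)
$I{\left(f \right)} = 1$
$I{\left(-15 \right)} + V{\left(x{\left(13,-11 \right)} \right)} = 1 + 2 \cdot 0 = 1 + 0 = 1$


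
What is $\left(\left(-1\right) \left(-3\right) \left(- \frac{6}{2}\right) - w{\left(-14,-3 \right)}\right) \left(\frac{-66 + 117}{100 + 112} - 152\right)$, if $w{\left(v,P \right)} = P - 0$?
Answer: $\frac{96519}{106} \approx 910.56$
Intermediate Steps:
$w{\left(v,P \right)} = P$ ($w{\left(v,P \right)} = P + 0 = P$)
$\left(\left(-1\right) \left(-3\right) \left(- \frac{6}{2}\right) - w{\left(-14,-3 \right)}\right) \left(\frac{-66 + 117}{100 + 112} - 152\right) = \left(\left(-1\right) \left(-3\right) \left(- \frac{6}{2}\right) - -3\right) \left(\frac{-66 + 117}{100 + 112} - 152\right) = \left(3 \left(\left(-6\right) \frac{1}{2}\right) + 3\right) \left(\frac{51}{212} - 152\right) = \left(3 \left(-3\right) + 3\right) \left(51 \cdot \frac{1}{212} - 152\right) = \left(-9 + 3\right) \left(\frac{51}{212} - 152\right) = \left(-6\right) \left(- \frac{32173}{212}\right) = \frac{96519}{106}$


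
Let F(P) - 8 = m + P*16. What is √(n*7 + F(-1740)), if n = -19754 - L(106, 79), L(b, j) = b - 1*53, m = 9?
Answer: 2*I*√41618 ≈ 408.01*I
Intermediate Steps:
L(b, j) = -53 + b (L(b, j) = b - 53 = -53 + b)
F(P) = 17 + 16*P (F(P) = 8 + (9 + P*16) = 8 + (9 + 16*P) = 17 + 16*P)
n = -19807 (n = -19754 - (-53 + 106) = -19754 - 1*53 = -19754 - 53 = -19807)
√(n*7 + F(-1740)) = √(-19807*7 + (17 + 16*(-1740))) = √(-138649 + (17 - 27840)) = √(-138649 - 27823) = √(-166472) = 2*I*√41618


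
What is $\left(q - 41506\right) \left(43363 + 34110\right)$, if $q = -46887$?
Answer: $-6848070889$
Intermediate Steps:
$\left(q - 41506\right) \left(43363 + 34110\right) = \left(-46887 - 41506\right) \left(43363 + 34110\right) = \left(-88393\right) 77473 = -6848070889$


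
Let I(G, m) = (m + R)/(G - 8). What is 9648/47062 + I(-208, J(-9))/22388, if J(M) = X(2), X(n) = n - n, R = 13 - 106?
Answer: 7776708725/37930466016 ≈ 0.20503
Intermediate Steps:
R = -93
X(n) = 0
J(M) = 0
I(G, m) = (-93 + m)/(-8 + G) (I(G, m) = (m - 93)/(G - 8) = (-93 + m)/(-8 + G))
9648/47062 + I(-208, J(-9))/22388 = 9648/47062 + ((-93 + 0)/(-8 - 208))/22388 = 9648*(1/47062) + (-93/(-216))*(1/22388) = 4824/23531 - 1/216*(-93)*(1/22388) = 4824/23531 + (31/72)*(1/22388) = 4824/23531 + 31/1611936 = 7776708725/37930466016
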